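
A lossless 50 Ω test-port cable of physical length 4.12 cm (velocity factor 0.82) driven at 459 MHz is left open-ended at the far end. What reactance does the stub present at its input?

λ = v/f = 0.82·c / 459 MHz = 0.536 m
βl = 2π·l/λ = 2π × 0.0769 = 27.7°
tan(βl) = 0.524
For an open-ended stub, Z_in = −jZ_0·cot(βl) = −jZ_0/tan(βl)

X_in ≈ -95.3 Ω (capacitive)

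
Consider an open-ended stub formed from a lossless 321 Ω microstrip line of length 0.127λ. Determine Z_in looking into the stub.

βl = 2π × 0.127 = 45.7°
tan(βl) = 1.03
For an open-ended stub, Z_in = −jZ_0·cot(βl) = −jZ_0/tan(βl)

Z_in ≈ −j313 Ω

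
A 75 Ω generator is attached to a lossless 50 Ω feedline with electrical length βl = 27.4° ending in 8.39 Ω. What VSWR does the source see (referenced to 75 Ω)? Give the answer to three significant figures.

tan(βl) = 0.518
Z_in = Z_0·(Z_L + jZ_0·tanβl)/(Z_0 + jZ_L·tanβl) = 10.6 + j25 Ω
Γ_s = (Z_in − Z_s)/(Z_in + Z_s) = (-64.4 + j25)/(85.6 + j25), |Γ_s| = 0.775
VSWR = (1 + |Γ_s|)/(1 − |Γ_s|)

VSWR ≈ 7.9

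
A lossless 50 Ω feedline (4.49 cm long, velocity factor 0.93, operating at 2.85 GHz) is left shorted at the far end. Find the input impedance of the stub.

λ = v/f = 0.93·c / 2.85 GHz = 0.0979 m
βl = 2π·l/λ = 2π × 0.459 = 165°
tan(βl) = -0.266
For a shorted stub, Z_in = jZ_0·tan(βl)

Z_in ≈ −j13.3 Ω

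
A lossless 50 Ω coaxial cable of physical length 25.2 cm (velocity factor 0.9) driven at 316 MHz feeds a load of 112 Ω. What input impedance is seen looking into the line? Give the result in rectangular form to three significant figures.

λ = v/f = 0.9·c / 316 MHz = 0.854 m
βl = 2π·l/λ = 2π × 0.295 = 106°
tan(βl) = tan(106°) = -3.45
Z_in = Z_0·(Z_L + jZ_0·tanβl)/(Z_0 + jZ_L·tanβl)
     = 50·(112 − j172)/(50 − j386)

Z_in ≈ 23.8 + j11.4 Ω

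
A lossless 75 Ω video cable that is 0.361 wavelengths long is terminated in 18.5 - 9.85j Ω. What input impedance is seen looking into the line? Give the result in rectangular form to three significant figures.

Z_in ≈ 56.2 − j98.2 Ω

βl = 2π × 0.361 = 130°
tan(βl) = tan(130°) = -1.19
Z_in = Z_0·(Z_L + jZ_0·tanβl)/(Z_0 + jZ_L·tanβl)
     = 75·(18.5 − j99.4)/(63.2 − j22.1)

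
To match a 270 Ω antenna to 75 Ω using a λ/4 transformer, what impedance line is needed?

Z_qwt ≈ 142 Ω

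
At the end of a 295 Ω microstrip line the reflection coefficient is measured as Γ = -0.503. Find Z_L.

Z_L ≈ 97.5 Ω

Z_L = Z_0·(1 + Γ)/(1 − Γ) = 295·(0.497)/(1.5)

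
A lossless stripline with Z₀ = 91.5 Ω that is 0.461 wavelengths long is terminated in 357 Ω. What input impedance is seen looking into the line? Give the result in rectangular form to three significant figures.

Z_in ≈ 194 + j167 Ω

βl = 2π × 0.461 = 166°
tan(βl) = tan(166°) = -0.25
Z_in = Z_0·(Z_L + jZ_0·tanβl)/(Z_0 + jZ_L·tanβl)
     = 91.5·(357 − j22.9)/(91.5 − j89.3)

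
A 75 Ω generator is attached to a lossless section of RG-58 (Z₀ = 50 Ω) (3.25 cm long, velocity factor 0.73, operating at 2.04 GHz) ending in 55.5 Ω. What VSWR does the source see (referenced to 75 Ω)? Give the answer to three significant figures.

λ = v/f = 0.73·c / 2.04 GHz = 0.107 m
βl = 2π·l/λ = 2π × 0.303 = 109°
tan(βl) = -2.91
Z_in = Z_0·(Z_L + jZ_0·tanβl)/(Z_0 + jZ_L·tanβl) = 46 + j2.96 Ω
Γ_s = (Z_in − Z_s)/(Z_in + Z_s) = (-29 + j2.96)/(121 + j2.96), |Γ_s| = 0.241
VSWR = (1 + |Γ_s|)/(1 − |Γ_s|)

VSWR ≈ 1.64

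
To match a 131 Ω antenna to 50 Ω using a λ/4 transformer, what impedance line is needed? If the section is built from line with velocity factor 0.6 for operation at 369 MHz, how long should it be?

Z_qwt ≈ 80.9 Ω; length ≈ 12.2 cm

Z_qwt = √(Z_0·R_L) = √(50 × 131) = √6550
λ = 0.6·c/f = 0.488 m, so l = λ/4 = 0.122 m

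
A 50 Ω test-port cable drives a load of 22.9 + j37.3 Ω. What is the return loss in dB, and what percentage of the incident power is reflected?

RL ≈ 4.99 dB; 31.7% of incident power reflected

Γ = (-27.1 + j37.3)/(72.9 + j37.3), |Γ| = 0.563
RL = −20·log₁₀(0.563) = 4.99 dB
P_refl/P_inc = |Γ|² = 0.317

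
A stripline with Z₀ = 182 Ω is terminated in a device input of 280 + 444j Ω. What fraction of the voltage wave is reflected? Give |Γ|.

|Γ| ≈ 0.71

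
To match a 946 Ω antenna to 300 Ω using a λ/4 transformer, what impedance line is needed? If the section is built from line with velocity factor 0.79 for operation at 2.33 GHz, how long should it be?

Z_qwt ≈ 533 Ω; length ≈ 2.54 cm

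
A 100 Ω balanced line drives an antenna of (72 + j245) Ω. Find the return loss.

RL ≈ 1.68 dB

Γ = (-28 + j245)/(172 + j245), |Γ| = 0.824
RL = −20·log₁₀|Γ| = −20·log₁₀(0.824)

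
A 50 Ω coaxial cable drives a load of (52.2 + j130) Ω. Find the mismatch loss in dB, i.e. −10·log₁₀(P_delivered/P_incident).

Γ = (2.2 + j130)/(102.2 + j130), |Γ| = 0.786
|Γ|² = 0.618, so P_del/P_inc = 1 − |Γ|² = 0.382
ML = −10·log₁₀(1 − |Γ|²)

mismatch loss ≈ 4.18 dB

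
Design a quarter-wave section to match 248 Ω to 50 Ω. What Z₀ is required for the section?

Z_qwt ≈ 111 Ω

Z_qwt = √(Z_0·R_L) = √(50 × 248) = √12400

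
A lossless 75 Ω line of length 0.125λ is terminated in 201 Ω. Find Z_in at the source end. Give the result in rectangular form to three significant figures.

Z_in ≈ 49.1 − j56.7 Ω

βl = 2π × 0.125 = 45°
tan(βl) = tan(45°) = 1
Z_in = Z_0·(Z_L + jZ_0·tanβl)/(Z_0 + jZ_L·tanβl)
     = 75·(201 + j75)/(75 + j201)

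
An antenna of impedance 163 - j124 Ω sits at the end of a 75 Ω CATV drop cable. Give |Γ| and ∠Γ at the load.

Γ ≈ 0.567 ∠ -27.1°

Γ = (Z_L − Z_0)/(Z_L + Z_0) = (88 − j124)/(238 − j124)
|Γ| = 152/268 = 0.567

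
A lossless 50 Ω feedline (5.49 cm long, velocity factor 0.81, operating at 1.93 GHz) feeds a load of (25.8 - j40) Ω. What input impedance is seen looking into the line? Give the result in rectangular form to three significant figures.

Z_in ≈ 63 − j71.9 Ω

λ = v/f = 0.81·c / 1.93 GHz = 0.126 m
βl = 2π·l/λ = 2π × 0.436 = 157°
tan(βl) = tan(157°) = -0.425
Z_in = Z_0·(Z_L + jZ_0·tanβl)/(Z_0 + jZ_L·tanβl)
     = 50·(25.8 − j61.3)/(33 − j11)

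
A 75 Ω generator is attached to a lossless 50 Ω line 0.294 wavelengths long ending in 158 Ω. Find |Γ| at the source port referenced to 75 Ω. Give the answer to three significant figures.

|Γ| ≈ 0.64

βl = 2π × 0.294 = 106°
tan(βl) = -3.52
Z_in = Z_0·(Z_L + jZ_0·tanβl)/(Z_0 + jZ_L·tanβl) = 17 + j12.7 Ω
Γ_s = (Z_in − Z_s)/(Z_in + Z_s) = (-58 + j12.7)/(92 + j12.7), |Γ_s| = 0.64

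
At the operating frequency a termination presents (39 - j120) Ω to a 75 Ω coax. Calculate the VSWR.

Γ = (Z_L − Z_0)/(Z_L + Z_0) = (-36 − j120)/(114 − j120)
|Γ| = 125/166 = 0.757
VSWR = (1 + |Γ|)/(1 − |Γ|) = 1.76/0.243

VSWR ≈ 7.23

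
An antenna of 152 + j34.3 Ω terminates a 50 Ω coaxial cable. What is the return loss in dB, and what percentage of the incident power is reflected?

Γ = (102 + j34.3)/(202 + j34.3), |Γ| = 0.525
RL = −20·log₁₀(0.525) = 5.59 dB
P_refl/P_inc = |Γ|² = 0.276

RL ≈ 5.59 dB; 27.6% of incident power reflected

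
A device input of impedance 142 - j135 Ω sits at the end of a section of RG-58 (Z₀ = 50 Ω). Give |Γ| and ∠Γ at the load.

Γ ≈ 0.696 ∠ -20.6°

Γ = (Z_L − Z_0)/(Z_L + Z_0) = (92 − j135)/(192 − j135)
|Γ| = 163/235 = 0.696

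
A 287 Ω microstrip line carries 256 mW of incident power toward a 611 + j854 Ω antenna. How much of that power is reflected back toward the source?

|Γ| = |(324 + j854)/(898 + j854)| = 0.737
|Γ|² = 0.543
P_refl = |Γ|²·P_inc = 139 mW, P_del = (1 − |Γ|²)·P_inc = 117 mW

P_reflected ≈ 139 mW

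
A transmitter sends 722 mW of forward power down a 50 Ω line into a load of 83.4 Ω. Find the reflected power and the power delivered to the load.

P_reflected ≈ 45.3 mW; P_delivered ≈ 677 mW

Γ = (83.4 − 50)/(83.4 + 50) = 0.25
|Γ|² = 0.0627
P_refl = |Γ|²·P_inc = 45.3 mW, P_del = (1 − |Γ|²)·P_inc = 677 mW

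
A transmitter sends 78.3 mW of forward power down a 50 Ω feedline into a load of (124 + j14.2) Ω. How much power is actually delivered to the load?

P_delivered ≈ 63.7 mW

|Γ| = |(74 + j14.2)/(174 + j14.2)| = 0.432
|Γ|² = 0.186
P_refl = |Γ|²·P_inc = 14.6 mW, P_del = (1 − |Γ|²)·P_inc = 63.7 mW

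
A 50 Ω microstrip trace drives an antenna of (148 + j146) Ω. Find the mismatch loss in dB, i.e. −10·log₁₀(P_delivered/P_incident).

Γ = (98 + j146)/(198 + j146), |Γ| = 0.715
|Γ|² = 0.511, so P_del/P_inc = 1 − |Γ|² = 0.489
ML = −10·log₁₀(1 − |Γ|²)

mismatch loss ≈ 3.11 dB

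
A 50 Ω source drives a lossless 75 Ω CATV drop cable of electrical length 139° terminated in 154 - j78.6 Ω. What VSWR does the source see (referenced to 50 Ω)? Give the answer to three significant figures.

tan(βl) = -0.869
Z_in = Z_0·(Z_L + jZ_0·tanβl)/(Z_0 + jZ_L·tanβl) = 84.7 + j82.1 Ω
Γ_s = (Z_in − Z_s)/(Z_in + Z_s) = (34.7 + j82.1)/(135 + j82.1), |Γ_s| = 0.565
VSWR = (1 + |Γ_s|)/(1 − |Γ_s|)

VSWR ≈ 3.6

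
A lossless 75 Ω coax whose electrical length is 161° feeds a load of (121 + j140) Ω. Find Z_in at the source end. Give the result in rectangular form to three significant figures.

tan(βl) = tan(161°) = -0.344
Z_in = Z_0·(Z_L + jZ_0·tanβl)/(Z_0 + jZ_L·tanβl)
     = 75·(121 + j114)/(123 − j41.7)

Z_in ≈ 45 + j84.7 Ω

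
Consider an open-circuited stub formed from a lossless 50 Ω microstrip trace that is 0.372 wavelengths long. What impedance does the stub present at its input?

Z_in ≈ +j48.1 Ω

βl = 2π × 0.372 = 134°
tan(βl) = -1.04
For an open-circuited stub, Z_in = −jZ_0·cot(βl) = −jZ_0/tan(βl)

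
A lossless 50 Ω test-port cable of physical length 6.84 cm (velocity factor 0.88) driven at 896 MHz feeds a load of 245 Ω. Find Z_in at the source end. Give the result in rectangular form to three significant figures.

λ = v/f = 0.88·c / 896 MHz = 0.295 m
βl = 2π·l/λ = 2π × 0.232 = 83.6°
tan(βl) = tan(83.6°) = 8.88
Z_in = Z_0·(Z_L + jZ_0·tanβl)/(Z_0 + jZ_L·tanβl)
     = 50·(245 + j444)/(50 + j2170)

Z_in ≈ 10.3 − j5.4 Ω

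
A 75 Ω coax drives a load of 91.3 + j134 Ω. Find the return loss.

RL ≈ 3.98 dB

Γ = (16.3 + j134)/(166.3 + j134), |Γ| = 0.632
RL = −20·log₁₀|Γ| = −20·log₁₀(0.632)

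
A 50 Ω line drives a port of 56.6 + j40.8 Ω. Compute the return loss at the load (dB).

Γ = (6.6 + j40.8)/(106.6 + j40.8), |Γ| = 0.362
RL = −20·log₁₀|Γ| = −20·log₁₀(0.362)

RL ≈ 8.82 dB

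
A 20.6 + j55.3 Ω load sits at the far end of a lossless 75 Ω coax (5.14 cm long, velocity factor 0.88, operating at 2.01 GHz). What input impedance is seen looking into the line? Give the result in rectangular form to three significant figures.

Z_in ≈ 13.1 − j1.72 Ω

λ = v/f = 0.88·c / 2.01 GHz = 0.131 m
βl = 2π·l/λ = 2π × 0.391 = 141°
tan(βl) = tan(141°) = -0.813
Z_in = Z_0·(Z_L + jZ_0·tanβl)/(Z_0 + jZ_L·tanβl)
     = 75·(20.6 − j5.69)/(120 − j16.8)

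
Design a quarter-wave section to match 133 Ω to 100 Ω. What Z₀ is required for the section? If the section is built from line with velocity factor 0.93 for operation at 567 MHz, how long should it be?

Z_qwt ≈ 115 Ω; length ≈ 12.3 cm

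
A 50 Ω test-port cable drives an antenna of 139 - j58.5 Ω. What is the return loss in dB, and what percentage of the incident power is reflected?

Γ = (89 − j58.5)/(189 − j58.5), |Γ| = 0.538
RL = −20·log₁₀(0.538) = 5.38 dB
P_refl/P_inc = |Γ|² = 0.29

RL ≈ 5.38 dB; 29% of incident power reflected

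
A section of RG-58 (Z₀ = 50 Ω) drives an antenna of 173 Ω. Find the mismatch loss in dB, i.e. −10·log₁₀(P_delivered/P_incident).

mismatch loss ≈ 1.58 dB

Γ = (173 − 50)/(173 + 50) = 0.552
|Γ|² = 0.304, so P_del/P_inc = 1 − |Γ|² = 0.696
ML = −10·log₁₀(1 − |Γ|²)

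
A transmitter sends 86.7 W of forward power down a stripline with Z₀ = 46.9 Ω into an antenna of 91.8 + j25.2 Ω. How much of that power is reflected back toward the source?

P_reflected ≈ 11.6 W

|Γ| = |(44.9 + j25.2)/(138.7 + j25.2)| = 0.365
|Γ|² = 0.133
P_refl = |Γ|²·P_inc = 11.6 W, P_del = (1 − |Γ|²)·P_inc = 75.1 W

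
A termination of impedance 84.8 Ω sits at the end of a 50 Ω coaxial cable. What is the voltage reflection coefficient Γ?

Γ = 0.258

Γ = (Z_L − Z_0)/(Z_L + Z_0) = (84.8 − 50)/(84.8 + 50) = 34.8/134.8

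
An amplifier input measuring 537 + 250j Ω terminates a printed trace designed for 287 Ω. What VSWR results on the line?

VSWR ≈ 2.39

Γ = (Z_L − Z_0)/(Z_L + Z_0) = (250 + j250)/(824 + j250)
|Γ| = 354/861 = 0.411
VSWR = (1 + |Γ|)/(1 − |Γ|) = 1.41/0.589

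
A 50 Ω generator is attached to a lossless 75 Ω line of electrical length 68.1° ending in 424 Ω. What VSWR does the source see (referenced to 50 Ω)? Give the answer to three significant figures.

tan(βl) = 2.49
Z_in = Z_0·(Z_L + jZ_0·tanβl)/(Z_0 + jZ_L·tanβl) = 15.3 − j29.1 Ω
Γ_s = (Z_in − Z_s)/(Z_in + Z_s) = (-34.7 − j29.1)/(65.3 − j29.1), |Γ_s| = 0.633
VSWR = (1 + |Γ_s|)/(1 − |Γ_s|)

VSWR ≈ 4.44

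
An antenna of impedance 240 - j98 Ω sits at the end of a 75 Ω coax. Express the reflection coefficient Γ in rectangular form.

Γ = (Z_L − Z_0)/(Z_L + Z_0) = (165 − j98)/(315 − j98)

Γ ≈ 0.566 − j0.135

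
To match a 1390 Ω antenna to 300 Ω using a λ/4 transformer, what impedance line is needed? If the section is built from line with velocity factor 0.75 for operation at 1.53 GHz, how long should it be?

Z_qwt = √(Z_0·R_L) = √(300 × 1390) = √417000
λ = 0.75·c/f = 0.147 m, so l = λ/4 = 0.0368 m

Z_qwt ≈ 646 Ω; length ≈ 3.68 cm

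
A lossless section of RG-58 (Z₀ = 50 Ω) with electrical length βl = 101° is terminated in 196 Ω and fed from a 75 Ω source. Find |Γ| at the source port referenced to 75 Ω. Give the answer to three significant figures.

tan(βl) = -5.14
Z_in = Z_0·(Z_L + jZ_0·tanβl)/(Z_0 + jZ_L·tanβl) = 13.2 + j9.06 Ω
Γ_s = (Z_in − Z_s)/(Z_in + Z_s) = (-61.8 + j9.06)/(88.2 + j9.06), |Γ_s| = 0.704

|Γ| ≈ 0.704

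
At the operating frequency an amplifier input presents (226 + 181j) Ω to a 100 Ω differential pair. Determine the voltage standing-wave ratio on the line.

VSWR ≈ 3.9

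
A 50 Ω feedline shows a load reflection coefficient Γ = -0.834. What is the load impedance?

Z_L = Z_0·(1 + Γ)/(1 − Γ) = 50·(0.166)/(1.83)

Z_L ≈ 4.53 Ω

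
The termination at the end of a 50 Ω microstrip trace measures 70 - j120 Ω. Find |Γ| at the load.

|Γ| ≈ 0.717

Γ = (Z_L − Z_0)/(Z_L + Z_0) = (20 − j120)/(120 − j120)
|Γ| = 122/170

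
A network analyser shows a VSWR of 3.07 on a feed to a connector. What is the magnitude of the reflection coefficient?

|Γ| = (S − 1)/(S + 1) = (3.07 − 1)/(3.07 + 1) = 2.07/4.07

|Γ| ≈ 0.509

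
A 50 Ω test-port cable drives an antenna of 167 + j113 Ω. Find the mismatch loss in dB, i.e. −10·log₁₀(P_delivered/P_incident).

Γ = (117 + j113)/(217 + j113), |Γ| = 0.665
|Γ|² = 0.442, so P_del/P_inc = 1 − |Γ|² = 0.558
ML = −10·log₁₀(1 − |Γ|²)

mismatch loss ≈ 2.53 dB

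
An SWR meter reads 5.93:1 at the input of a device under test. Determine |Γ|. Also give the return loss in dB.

|Γ| = (S − 1)/(S + 1) = (5.93 − 1)/(5.93 + 1) = 4.93/6.93
RL = −20·log₁₀|Γ| = −20·log₁₀(0.711)

|Γ| ≈ 0.711; return loss ≈ 2.96 dB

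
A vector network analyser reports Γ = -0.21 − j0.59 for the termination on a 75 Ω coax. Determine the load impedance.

Z_L = Z_0·(1 + Γ)/(1 − Γ) = 75·(0.79 − j0.59)/(1.21 + j0.59)

Z_L ≈ 25.2 − j48.8 Ω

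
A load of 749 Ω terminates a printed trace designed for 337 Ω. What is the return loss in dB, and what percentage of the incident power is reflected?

Γ = (749 − 337)/(749 + 337) = 0.379
RL = −20·log₁₀(0.379) = 8.42 dB
P_refl/P_inc = |Γ|² = 0.144

RL ≈ 8.42 dB; 14.4% of incident power reflected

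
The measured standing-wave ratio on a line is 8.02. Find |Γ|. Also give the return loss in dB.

|Γ| ≈ 0.778; return loss ≈ 2.18 dB

|Γ| = (S − 1)/(S + 1) = (8.02 − 1)/(8.02 + 1) = 7.02/9.02
RL = −20·log₁₀|Γ| = −20·log₁₀(0.778)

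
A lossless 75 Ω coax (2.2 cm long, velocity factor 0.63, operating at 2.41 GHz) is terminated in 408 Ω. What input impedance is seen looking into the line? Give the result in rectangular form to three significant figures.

λ = v/f = 0.63·c / 2.41 GHz = 0.0784 m
βl = 2π·l/λ = 2π × 0.281 = 101°
tan(βl) = tan(101°) = -5.15
Z_in = Z_0·(Z_L + jZ_0·tanβl)/(Z_0 + jZ_L·tanβl)
     = 75·(408 − j386)/(75 − j2100)

Z_in ≈ 14.3 + j14.1 Ω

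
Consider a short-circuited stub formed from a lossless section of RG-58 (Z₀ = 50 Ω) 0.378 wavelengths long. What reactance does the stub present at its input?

βl = 2π × 0.378 = 136°
tan(βl) = -0.963
For a short-circuited stub, Z_in = jZ_0·tan(βl)

X_in ≈ -48.1 Ω (capacitive)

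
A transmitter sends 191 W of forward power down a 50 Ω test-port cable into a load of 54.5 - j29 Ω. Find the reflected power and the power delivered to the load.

|Γ| = |(4.5 − j29)/(104.5 − j29)| = 0.271
|Γ|² = 0.0732
P_refl = |Γ|²·P_inc = 14 W, P_del = (1 − |Γ|²)·P_inc = 177 W

P_reflected ≈ 14 W; P_delivered ≈ 177 W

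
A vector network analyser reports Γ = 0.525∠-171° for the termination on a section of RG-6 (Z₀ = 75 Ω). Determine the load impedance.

Z_L ≈ 23.5 − j5.33 Ω

Z_L = Z_0·(1 + Γ)/(1 − Γ) = 75·(0.481 − j0.0821)/(1.52 + j0.0821)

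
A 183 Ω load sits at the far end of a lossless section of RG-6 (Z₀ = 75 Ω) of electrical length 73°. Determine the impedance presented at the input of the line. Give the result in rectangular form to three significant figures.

tan(βl) = tan(73°) = 3.27
Z_in = Z_0·(Z_L + jZ_0·tanβl)/(Z_0 + jZ_L·tanβl)
     = 75·(183 + j245)/(75 + j599)

Z_in ≈ 33.1 − j18.8 Ω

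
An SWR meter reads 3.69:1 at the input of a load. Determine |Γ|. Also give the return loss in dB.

|Γ| = (S − 1)/(S + 1) = (3.69 − 1)/(3.69 + 1) = 2.69/4.69
RL = −20·log₁₀|Γ| = −20·log₁₀(0.574)

|Γ| ≈ 0.574; return loss ≈ 4.83 dB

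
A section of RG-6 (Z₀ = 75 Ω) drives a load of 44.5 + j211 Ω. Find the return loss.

RL ≈ 1.12 dB

Γ = (-30.5 + j211)/(119.5 + j211), |Γ| = 0.879
RL = −20·log₁₀|Γ| = −20·log₁₀(0.879)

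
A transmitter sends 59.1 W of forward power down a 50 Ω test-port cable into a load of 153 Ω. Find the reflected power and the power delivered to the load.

Γ = (153 − 50)/(153 + 50) = 0.507
|Γ|² = 0.257
P_refl = |Γ|²·P_inc = 15.2 W, P_del = (1 − |Γ|²)·P_inc = 43.9 W

P_reflected ≈ 15.2 W; P_delivered ≈ 43.9 W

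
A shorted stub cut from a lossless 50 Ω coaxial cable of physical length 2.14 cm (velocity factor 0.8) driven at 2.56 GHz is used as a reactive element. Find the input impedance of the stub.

λ = v/f = 0.8·c / 2.56 GHz = 0.0938 m
βl = 2π·l/λ = 2π × 0.228 = 82.2°
tan(βl) = 7.28
For a shorted stub, Z_in = jZ_0·tan(βl)

Z_in ≈ +j364 Ω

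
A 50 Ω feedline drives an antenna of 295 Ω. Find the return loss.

Γ = (295 − 50)/(295 + 50) = 0.71
RL = −20·log₁₀|Γ| = −20·log₁₀(0.71)

RL ≈ 2.97 dB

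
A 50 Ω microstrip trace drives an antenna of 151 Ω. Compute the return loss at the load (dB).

RL ≈ 5.98 dB

Γ = (151 − 50)/(151 + 50) = 0.502
RL = −20·log₁₀|Γ| = −20·log₁₀(0.502)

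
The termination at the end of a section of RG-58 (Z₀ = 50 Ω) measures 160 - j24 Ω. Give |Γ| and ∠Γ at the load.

Γ ≈ 0.533 ∠ -5.79°

Γ = (Z_L − Z_0)/(Z_L + Z_0) = (110 − j24)/(210 − j24)
|Γ| = 113/211 = 0.533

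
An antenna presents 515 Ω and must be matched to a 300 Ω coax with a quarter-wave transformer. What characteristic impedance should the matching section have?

Z_qwt = √(Z_0·R_L) = √(300 × 515) = √154500

Z_qwt ≈ 393 Ω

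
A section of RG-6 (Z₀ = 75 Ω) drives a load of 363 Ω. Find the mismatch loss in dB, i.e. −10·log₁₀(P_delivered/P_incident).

mismatch loss ≈ 2.46 dB

Γ = (363 − 75)/(363 + 75) = 0.658
|Γ|² = 0.432, so P_del/P_inc = 1 − |Γ|² = 0.568
ML = −10·log₁₀(1 − |Γ|²)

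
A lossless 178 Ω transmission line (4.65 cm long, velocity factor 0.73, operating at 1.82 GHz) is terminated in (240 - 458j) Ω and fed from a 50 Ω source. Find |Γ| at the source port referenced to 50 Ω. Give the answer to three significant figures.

|Γ| ≈ 0.909

λ = v/f = 0.73·c / 1.82 GHz = 0.12 m
βl = 2π·l/λ = 2π × 0.386 = 139°
tan(βl) = -0.866
Z_in = Z_0·(Z_L + jZ_0·tanβl)/(Z_0 + jZ_L·tanβl) = 146 + j360 Ω
Γ_s = (Z_in − Z_s)/(Z_in + Z_s) = (96.3 + j360)/(196 + j360), |Γ_s| = 0.909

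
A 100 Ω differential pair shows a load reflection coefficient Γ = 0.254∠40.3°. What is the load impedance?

Z_L = Z_0·(1 + Γ)/(1 − Γ) = 100·(1.19 + j0.164)/(0.806 − j0.164)

Z_L ≈ 138 + j48.5 Ω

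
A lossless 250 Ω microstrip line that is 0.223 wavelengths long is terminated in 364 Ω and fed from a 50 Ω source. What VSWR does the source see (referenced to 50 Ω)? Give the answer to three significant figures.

βl = 2π × 0.223 = 80.3°
tan(βl) = 5.84
Z_in = Z_0·(Z_L + jZ_0·tanβl)/(Z_0 + jZ_L·tanβl) = 174 − j22.3 Ω
Γ_s = (Z_in − Z_s)/(Z_in + Z_s) = (124 − j22.3)/(224 − j22.3), |Γ_s| = 0.56
VSWR = (1 + |Γ_s|)/(1 − |Γ_s|)

VSWR ≈ 3.55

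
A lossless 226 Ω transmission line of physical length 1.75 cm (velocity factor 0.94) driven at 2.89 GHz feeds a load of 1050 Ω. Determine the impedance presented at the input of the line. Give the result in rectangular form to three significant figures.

λ = v/f = 0.94·c / 2.89 GHz = 0.0976 m
βl = 2π·l/λ = 2π × 0.179 = 64.6°
tan(βl) = tan(64.6°) = 2.1
Z_in = Z_0·(Z_L + jZ_0·tanβl)/(Z_0 + jZ_L·tanβl)
     = 226·(1050 + j475)/(226 + j2210)

Z_in ≈ 59 − j101 Ω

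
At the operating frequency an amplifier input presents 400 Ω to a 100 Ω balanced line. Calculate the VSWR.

VSWR ≈ 4

Γ = (400 − 100)/(400 + 100) = 0.6
VSWR = (1 + 0.6)/(1 − 0.6)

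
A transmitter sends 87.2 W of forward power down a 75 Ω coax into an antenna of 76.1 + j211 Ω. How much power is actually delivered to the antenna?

P_delivered ≈ 29.6 W

|Γ| = |(1.1 + j211)/(151.1 + j211)| = 0.813
|Γ|² = 0.661
P_refl = |Γ|²·P_inc = 57.6 W, P_del = (1 − |Γ|²)·P_inc = 29.6 W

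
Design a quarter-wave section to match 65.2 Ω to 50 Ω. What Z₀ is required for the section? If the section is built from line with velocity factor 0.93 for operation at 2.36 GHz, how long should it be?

Z_qwt ≈ 57.1 Ω; length ≈ 2.96 cm

Z_qwt = √(Z_0·R_L) = √(50 × 65.2) = √3260
λ = 0.93·c/f = 0.118 m, so l = λ/4 = 0.0296 m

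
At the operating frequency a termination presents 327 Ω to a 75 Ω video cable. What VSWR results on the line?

VSWR ≈ 4.36

Γ = (327 − 75)/(327 + 75) = 0.627
VSWR = (1 + 0.627)/(1 − 0.627)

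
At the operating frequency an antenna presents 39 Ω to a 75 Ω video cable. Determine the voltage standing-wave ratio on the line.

Γ = (39 − 75)/(39 + 75) = -0.316
VSWR = (1 + 0.316)/(1 − 0.316)

VSWR ≈ 1.92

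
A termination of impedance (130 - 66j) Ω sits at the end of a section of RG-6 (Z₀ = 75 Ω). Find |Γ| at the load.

|Γ| ≈ 0.399

Γ = (Z_L − Z_0)/(Z_L + Z_0) = (55 − j66)/(205 − j66)
|Γ| = 85.9/215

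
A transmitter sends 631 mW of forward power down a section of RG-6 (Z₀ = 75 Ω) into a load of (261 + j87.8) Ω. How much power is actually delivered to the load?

P_delivered ≈ 410 mW

|Γ| = |(186 + j87.8)/(336 + j87.8)| = 0.592
|Γ|² = 0.351
P_refl = |Γ|²·P_inc = 221 mW, P_del = (1 − |Γ|²)·P_inc = 410 mW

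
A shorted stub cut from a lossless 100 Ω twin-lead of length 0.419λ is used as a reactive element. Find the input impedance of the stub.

Z_in ≈ −j55.8 Ω

βl = 2π × 0.419 = 151°
tan(βl) = -0.558
For a shorted stub, Z_in = jZ_0·tan(βl)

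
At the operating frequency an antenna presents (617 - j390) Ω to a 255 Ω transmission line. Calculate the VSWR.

Γ = (Z_L − Z_0)/(Z_L + Z_0) = (362 − j390)/(872 − j390)
|Γ| = 532/955 = 0.557
VSWR = (1 + |Γ|)/(1 − |Γ|) = 1.56/0.443

VSWR ≈ 3.52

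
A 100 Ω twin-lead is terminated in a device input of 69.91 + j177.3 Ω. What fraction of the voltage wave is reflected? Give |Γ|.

Γ = (Z_L − Z_0)/(Z_L + Z_0) = (-30.09 + j177.3)/(169.9 + j177.3)
|Γ| = 180/246

|Γ| ≈ 0.732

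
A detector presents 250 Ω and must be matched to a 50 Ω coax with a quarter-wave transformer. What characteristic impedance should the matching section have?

Z_qwt = √(Z_0·R_L) = √(50 × 250) = √12500

Z_qwt ≈ 112 Ω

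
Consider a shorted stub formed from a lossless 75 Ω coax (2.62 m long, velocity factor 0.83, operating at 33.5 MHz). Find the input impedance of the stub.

λ = v/f = 0.83·c / 33.5 MHz = 7.43 m
βl = 2π·l/λ = 2π × 0.352 = 127°
tan(βl) = -1.33
For a shorted stub, Z_in = jZ_0·tan(βl)

Z_in ≈ −j99.9 Ω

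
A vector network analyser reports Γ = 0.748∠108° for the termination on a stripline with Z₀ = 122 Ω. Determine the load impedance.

Z_L ≈ 26.6 + j85.9 Ω

Z_L = Z_0·(1 + Γ)/(1 − Γ) = 122·(0.769 + j0.711)/(1.23 − j0.711)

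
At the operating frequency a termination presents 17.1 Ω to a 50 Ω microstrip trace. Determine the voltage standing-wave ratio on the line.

VSWR ≈ 2.92

Γ = (17.1 − 50)/(17.1 + 50) = -0.49
VSWR = (1 + 0.49)/(1 − 0.49)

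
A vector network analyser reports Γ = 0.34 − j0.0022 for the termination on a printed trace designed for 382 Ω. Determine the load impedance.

Z_L ≈ 776 − j3.86 Ω

Z_L = Z_0·(1 + Γ)/(1 − Γ) = 382·(1.34 − j0.0022)/(0.66 + j0.0022)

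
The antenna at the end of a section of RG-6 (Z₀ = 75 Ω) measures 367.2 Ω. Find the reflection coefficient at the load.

Γ = 0.661

Γ = (Z_L − Z_0)/(Z_L + Z_0) = (367.2 − 75)/(367.2 + 75) = 292.2/442.2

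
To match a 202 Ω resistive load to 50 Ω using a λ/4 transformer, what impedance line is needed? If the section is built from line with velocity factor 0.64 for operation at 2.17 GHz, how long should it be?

Z_qwt ≈ 100 Ω; length ≈ 2.21 cm

Z_qwt = √(Z_0·R_L) = √(50 × 202) = √10100
λ = 0.64·c/f = 0.0885 m, so l = λ/4 = 0.0221 m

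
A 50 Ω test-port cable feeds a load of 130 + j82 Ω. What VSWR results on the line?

Γ = (Z_L − Z_0)/(Z_L + Z_0) = (80 + j82)/(180 + j82)
|Γ| = 115/198 = 0.579
VSWR = (1 + |Γ|)/(1 − |Γ|) = 1.58/0.421

VSWR ≈ 3.75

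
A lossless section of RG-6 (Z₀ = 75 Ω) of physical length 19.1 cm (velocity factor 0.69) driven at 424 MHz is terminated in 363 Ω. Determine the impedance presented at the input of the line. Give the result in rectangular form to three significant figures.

λ = v/f = 0.69·c / 424 MHz = 0.488 m
βl = 2π·l/λ = 2π × 0.391 = 141°
tan(βl) = tan(141°) = -0.814
Z_in = Z_0·(Z_L + jZ_0·tanβl)/(Z_0 + jZ_L·tanβl)
     = 75·(363 − j61.1)/(75 − j296)

Z_in ≈ 36.5 + j82.8 Ω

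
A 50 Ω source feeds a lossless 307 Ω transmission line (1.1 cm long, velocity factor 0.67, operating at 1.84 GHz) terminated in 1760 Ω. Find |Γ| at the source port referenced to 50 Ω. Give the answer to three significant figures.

λ = v/f = 0.67·c / 1.84 GHz = 0.109 m
βl = 2π·l/λ = 2π × 0.101 = 36.3°
tan(βl) = 0.733
Z_in = Z_0·(Z_L + jZ_0·tanβl)/(Z_0 + jZ_L·tanβl) = 145 − j384 Ω
Γ_s = (Z_in − Z_s)/(Z_in + Z_s) = (94.9 − j384)/(195 − j384), |Γ_s| = 0.919

|Γ| ≈ 0.919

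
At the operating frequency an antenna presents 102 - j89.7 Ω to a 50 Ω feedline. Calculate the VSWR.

VSWR ≈ 3.85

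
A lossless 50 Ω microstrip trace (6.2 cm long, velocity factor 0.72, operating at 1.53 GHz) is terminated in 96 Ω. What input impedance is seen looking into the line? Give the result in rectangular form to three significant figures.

Z_in ≈ 69.9 + j33.8 Ω

λ = v/f = 0.72·c / 1.53 GHz = 0.141 m
βl = 2π·l/λ = 2π × 0.439 = 158°
tan(βl) = tan(158°) = -0.402
Z_in = Z_0·(Z_L + jZ_0·tanβl)/(Z_0 + jZ_L·tanβl)
     = 50·(96 − j20.1)/(50 − j38.6)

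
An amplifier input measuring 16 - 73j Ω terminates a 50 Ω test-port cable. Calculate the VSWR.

VSWR ≈ 10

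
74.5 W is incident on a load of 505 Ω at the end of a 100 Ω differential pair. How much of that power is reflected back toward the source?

P_reflected ≈ 33.4 W

Γ = (505 − 100)/(505 + 100) = 0.669
|Γ|² = 0.448
P_refl = |Γ|²·P_inc = 33.4 W, P_del = (1 − |Γ|²)·P_inc = 41.1 W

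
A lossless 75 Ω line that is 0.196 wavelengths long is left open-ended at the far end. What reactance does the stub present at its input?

βl = 2π × 0.196 = 70.6°
tan(βl) = 2.83
For an open-ended stub, Z_in = −jZ_0·cot(βl) = −jZ_0/tan(βl)

X_in ≈ -26.5 Ω (capacitive)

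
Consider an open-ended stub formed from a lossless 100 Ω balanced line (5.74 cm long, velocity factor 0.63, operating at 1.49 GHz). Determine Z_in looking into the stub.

λ = v/f = 0.63·c / 1.49 GHz = 0.127 m
βl = 2π·l/λ = 2π × 0.453 = 163°
tan(βl) = -0.308
For an open-ended stub, Z_in = −jZ_0·cot(βl) = −jZ_0/tan(βl)

Z_in ≈ +j325 Ω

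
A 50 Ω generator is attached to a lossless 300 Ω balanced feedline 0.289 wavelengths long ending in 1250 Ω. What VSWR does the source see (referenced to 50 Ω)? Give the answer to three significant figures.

VSWR ≈ 3.17

βl = 2π × 0.289 = 104°
tan(βl) = -4
Z_in = Z_0·(Z_L + jZ_0·tanβl)/(Z_0 + jZ_L·tanβl) = 76.2 + j70.4 Ω
Γ_s = (Z_in − Z_s)/(Z_in + Z_s) = (26.2 + j70.4)/(126 + j70.4), |Γ_s| = 0.52
VSWR = (1 + |Γ_s|)/(1 − |Γ_s|)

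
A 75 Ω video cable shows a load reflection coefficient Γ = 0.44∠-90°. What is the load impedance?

Z_L ≈ 50.7 − j55.3 Ω

Z_L = Z_0·(1 + Γ)/(1 − Γ) = 75·(1 − j0.44)/(1 + j0.44)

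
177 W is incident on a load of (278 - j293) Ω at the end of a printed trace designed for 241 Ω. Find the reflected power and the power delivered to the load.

|Γ| = |(37 − j293)/(519 − j293)| = 0.496
|Γ|² = 0.246
P_refl = |Γ|²·P_inc = 43.5 W, P_del = (1 − |Γ|²)·P_inc = 134 W

P_reflected ≈ 43.5 W; P_delivered ≈ 134 W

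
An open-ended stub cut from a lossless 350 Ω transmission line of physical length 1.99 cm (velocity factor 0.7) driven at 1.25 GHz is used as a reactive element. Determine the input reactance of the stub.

λ = v/f = 0.7·c / 1.25 GHz = 0.168 m
βl = 2π·l/λ = 2π × 0.118 = 42.6°
tan(βl) = 0.921
For an open-ended stub, Z_in = −jZ_0·cot(βl) = −jZ_0/tan(βl)

X_in ≈ -380 Ω (capacitive)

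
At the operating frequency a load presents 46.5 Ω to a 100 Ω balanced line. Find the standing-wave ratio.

VSWR ≈ 2.15

Γ = (46.5 − 100)/(46.5 + 100) = -0.365
VSWR = (1 + 0.365)/(1 − 0.365)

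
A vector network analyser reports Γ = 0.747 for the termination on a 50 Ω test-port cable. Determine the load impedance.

Z_L = Z_0·(1 + Γ)/(1 − Γ) = 50·(1.75)/(0.253)

Z_L ≈ 345 Ω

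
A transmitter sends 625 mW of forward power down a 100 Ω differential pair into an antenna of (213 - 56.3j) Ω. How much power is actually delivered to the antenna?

P_delivered ≈ 527 mW

|Γ| = |(113 − j56.3)/(313 − j56.3)| = 0.397
|Γ|² = 0.158
P_refl = |Γ|²·P_inc = 98.5 mW, P_del = (1 − |Γ|²)·P_inc = 527 mW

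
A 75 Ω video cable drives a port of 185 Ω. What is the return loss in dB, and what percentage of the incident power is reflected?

RL ≈ 7.47 dB; 17.9% of incident power reflected

Γ = (185 − 75)/(185 + 75) = 0.423
RL = −20·log₁₀(0.423) = 7.47 dB
P_refl/P_inc = |Γ|² = 0.179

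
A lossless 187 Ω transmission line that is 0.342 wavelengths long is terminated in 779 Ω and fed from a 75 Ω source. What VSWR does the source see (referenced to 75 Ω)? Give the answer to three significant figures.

βl = 2π × 0.342 = 123°
tan(βl) = -1.53
Z_in = Z_0·(Z_L + jZ_0·tanβl)/(Z_0 + jZ_L·tanβl) = 62.5 + j112 Ω
Γ_s = (Z_in − Z_s)/(Z_in + Z_s) = (-12.5 + j112)/(137 + j112), |Γ_s| = 0.636
VSWR = (1 + |Γ_s|)/(1 − |Γ_s|)

VSWR ≈ 4.5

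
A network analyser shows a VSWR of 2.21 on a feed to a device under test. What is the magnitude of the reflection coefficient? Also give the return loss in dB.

|Γ| = (S − 1)/(S + 1) = (2.21 − 1)/(2.21 + 1) = 1.21/3.21
RL = −20·log₁₀|Γ| = −20·log₁₀(0.377)

|Γ| ≈ 0.377; return loss ≈ 8.47 dB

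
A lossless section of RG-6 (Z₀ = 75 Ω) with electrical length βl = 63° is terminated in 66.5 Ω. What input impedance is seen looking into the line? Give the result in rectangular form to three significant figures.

Z_in ≈ 80.1 + j7.81 Ω

tan(βl) = tan(63°) = 1.96
Z_in = Z_0·(Z_L + jZ_0·tanβl)/(Z_0 + jZ_L·tanβl)
     = 75·(66.5 + j147)/(75 + j131)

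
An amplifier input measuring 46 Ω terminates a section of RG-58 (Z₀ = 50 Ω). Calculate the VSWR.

VSWR ≈ 1.09

For a purely resistive load, VSWR = R_L/Z_0 or Z_0/R_L (whichever > 1) = 50/46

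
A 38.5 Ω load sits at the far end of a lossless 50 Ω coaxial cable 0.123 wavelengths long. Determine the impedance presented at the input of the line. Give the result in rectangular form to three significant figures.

Z_in ≈ 48 + j12.7 Ω

βl = 2π × 0.123 = 44.3°
tan(βl) = tan(44.3°) = 0.975
Z_in = Z_0·(Z_L + jZ_0·tanβl)/(Z_0 + jZ_L·tanβl)
     = 50·(38.5 + j48.8)/(50 + j37.5)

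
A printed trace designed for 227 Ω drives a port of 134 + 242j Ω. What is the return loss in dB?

RL ≈ 4.49 dB

Γ = (-93 + j242)/(361 + j242), |Γ| = 0.597
RL = −20·log₁₀|Γ| = −20·log₁₀(0.597)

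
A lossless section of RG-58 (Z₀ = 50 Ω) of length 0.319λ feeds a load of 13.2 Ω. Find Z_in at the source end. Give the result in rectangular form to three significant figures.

βl = 2π × 0.319 = 115°
tan(βl) = tan(115°) = -2.16
Z_in = Z_0·(Z_L + jZ_0·tanβl)/(Z_0 + jZ_L·tanβl)
     = 50·(13.2 − j108)/(50 − j28.5)

Z_in ≈ 56.4 − j75.8 Ω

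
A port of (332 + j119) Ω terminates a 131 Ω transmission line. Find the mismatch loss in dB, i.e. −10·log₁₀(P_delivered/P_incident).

mismatch loss ≈ 1.18 dB

Γ = (201 + j119)/(463 + j119), |Γ| = 0.489
|Γ|² = 0.239, so P_del/P_inc = 1 − |Γ|² = 0.761
ML = −10·log₁₀(1 − |Γ|²)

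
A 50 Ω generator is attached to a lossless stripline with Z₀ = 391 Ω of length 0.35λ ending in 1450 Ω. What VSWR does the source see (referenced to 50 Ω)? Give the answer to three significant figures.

VSWR ≈ 11.6

βl = 2π × 0.35 = 126°
tan(βl) = -1.38
Z_in = Z_0·(Z_L + jZ_0·tanβl)/(Z_0 + jZ_L·tanβl) = 155 + j254 Ω
Γ_s = (Z_in − Z_s)/(Z_in + Z_s) = (105 + j254)/(205 + j254), |Γ_s| = 0.842
VSWR = (1 + |Γ_s|)/(1 − |Γ_s|)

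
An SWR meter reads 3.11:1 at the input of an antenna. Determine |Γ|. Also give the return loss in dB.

|Γ| = (S − 1)/(S + 1) = (3.11 − 1)/(3.11 + 1) = 2.11/4.11
RL = −20·log₁₀|Γ| = −20·log₁₀(0.513)

|Γ| ≈ 0.513; return loss ≈ 5.79 dB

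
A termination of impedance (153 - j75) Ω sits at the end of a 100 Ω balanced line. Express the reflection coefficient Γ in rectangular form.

Γ = (Z_L − Z_0)/(Z_L + Z_0) = (53 − j75)/(253 − j75)

Γ ≈ 0.273 − j0.215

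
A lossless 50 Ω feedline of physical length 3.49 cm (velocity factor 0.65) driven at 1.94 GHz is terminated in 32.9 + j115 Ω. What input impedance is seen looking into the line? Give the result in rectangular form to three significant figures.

λ = v/f = 0.65·c / 1.94 GHz = 0.101 m
βl = 2π·l/λ = 2π × 0.347 = 125°
tan(βl) = tan(125°) = -1.43
Z_in = Z_0·(Z_L + jZ_0·tanβl)/(Z_0 + jZ_L·tanβl)
     = 50·(32.9 + j43.6)/(214 − j47)

Z_in ≈ 5.2 + j11.3 Ω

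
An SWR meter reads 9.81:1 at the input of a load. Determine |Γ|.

|Γ| ≈ 0.815

|Γ| = (S − 1)/(S + 1) = (9.81 − 1)/(9.81 + 1) = 8.81/10.8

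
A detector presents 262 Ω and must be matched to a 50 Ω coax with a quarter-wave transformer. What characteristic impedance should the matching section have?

Z_qwt = √(Z_0·R_L) = √(50 × 262) = √13100

Z_qwt ≈ 114 Ω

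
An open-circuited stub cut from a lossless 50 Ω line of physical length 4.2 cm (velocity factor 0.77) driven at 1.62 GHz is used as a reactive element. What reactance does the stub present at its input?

λ = v/f = 0.77·c / 1.62 GHz = 0.143 m
βl = 2π·l/λ = 2π × 0.295 = 106°
tan(βl) = -3.48
For an open-circuited stub, Z_in = −jZ_0·cot(βl) = −jZ_0/tan(βl)

X_in ≈ 14.4 Ω (inductive)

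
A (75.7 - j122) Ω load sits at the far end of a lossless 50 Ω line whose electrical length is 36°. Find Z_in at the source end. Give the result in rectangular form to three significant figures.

Z_in ≈ 13 − j36.1 Ω

tan(βl) = tan(36°) = 0.727
Z_in = Z_0·(Z_L + jZ_0·tanβl)/(Z_0 + jZ_L·tanβl)
     = 50·(75.7 − j85.7)/(139 + j55)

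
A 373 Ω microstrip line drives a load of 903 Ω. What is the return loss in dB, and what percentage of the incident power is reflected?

RL ≈ 7.63 dB; 17.3% of incident power reflected

Γ = (903 − 373)/(903 + 373) = 0.415
RL = −20·log₁₀(0.415) = 7.63 dB
P_refl/P_inc = |Γ|² = 0.173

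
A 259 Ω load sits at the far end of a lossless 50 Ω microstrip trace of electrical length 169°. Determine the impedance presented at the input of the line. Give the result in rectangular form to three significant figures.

tan(βl) = tan(169°) = -0.194
Z_in = Z_0·(Z_L + jZ_0·tanβl)/(Z_0 + jZ_L·tanβl)
     = 50·(259 − j9.72)/(50 − j50.3)

Z_in ≈ 133 + j125 Ω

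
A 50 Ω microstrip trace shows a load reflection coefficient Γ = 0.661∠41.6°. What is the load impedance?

Z_L = Z_0·(1 + Γ)/(1 − Γ) = 50·(1.49 + j0.439)/(0.506 − j0.439)

Z_L ≈ 62.8 + j97.9 Ω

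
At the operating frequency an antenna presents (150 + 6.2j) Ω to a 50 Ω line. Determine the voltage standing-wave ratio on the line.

Γ = (Z_L − Z_0)/(Z_L + Z_0) = (100 + j6.2)/(200 + j6.2)
|Γ| = 100/200 = 0.501
VSWR = (1 + |Γ|)/(1 − |Γ|) = 1.5/0.499

VSWR ≈ 3.01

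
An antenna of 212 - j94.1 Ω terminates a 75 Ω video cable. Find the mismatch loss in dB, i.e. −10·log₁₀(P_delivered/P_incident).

mismatch loss ≈ 1.57 dB

Γ = (137 − j94.1)/(287 − j94.1), |Γ| = 0.55
|Γ|² = 0.303, so P_del/P_inc = 1 − |Γ|² = 0.697
ML = −10·log₁₀(1 − |Γ|²)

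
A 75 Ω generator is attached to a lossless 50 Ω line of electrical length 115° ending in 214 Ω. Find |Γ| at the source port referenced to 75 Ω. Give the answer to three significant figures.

|Γ| ≈ 0.706

tan(βl) = -2.14
Z_in = Z_0·(Z_L + jZ_0·tanβl)/(Z_0 + jZ_L·tanβl) = 14.1 + j21.8 Ω
Γ_s = (Z_in − Z_s)/(Z_in + Z_s) = (-60.9 + j21.8)/(89.1 + j21.8), |Γ_s| = 0.706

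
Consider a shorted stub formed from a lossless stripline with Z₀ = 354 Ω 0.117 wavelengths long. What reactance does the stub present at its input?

βl = 2π × 0.117 = 42.1°
tan(βl) = 0.904
For a shorted stub, Z_in = jZ_0·tan(βl)

X_in ≈ 320 Ω (inductive)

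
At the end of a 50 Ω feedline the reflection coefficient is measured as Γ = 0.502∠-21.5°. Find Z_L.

Z_L = Z_0·(1 + Γ)/(1 − Γ) = 50·(1.47 − j0.184)/(0.533 + j0.184)

Z_L ≈ 118 − j57.9 Ω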